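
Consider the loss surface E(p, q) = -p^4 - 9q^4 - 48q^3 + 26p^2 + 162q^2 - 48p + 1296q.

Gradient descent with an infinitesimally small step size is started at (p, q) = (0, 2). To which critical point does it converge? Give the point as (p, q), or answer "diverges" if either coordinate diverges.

E is separable, so gradient descent decouples: p follows -∂E/∂p, q follows -∂E/∂q.
∂E/∂p = -4(p - 3)(p - 1)(p + 4); at p=0 this is -48, so p increases.
∂E/∂q = -36(q - 3)(q + 3)(q + 4); at q=2 this is 1080, so q decreases.
p converges to its nearest critical value 1 (a local min of the p-part); q converges to -3. The iterate converges to (1, -3).

(1, -3)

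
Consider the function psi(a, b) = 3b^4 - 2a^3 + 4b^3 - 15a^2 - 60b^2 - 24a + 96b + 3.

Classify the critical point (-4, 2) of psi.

The mixed partial ∂²psi/∂a∂b is 0, so the Hessian at any point is diag(psi_aa, psi_bb) = diag(-6(2a + 5), 12(3b^2 + 2b - 10)).
At (-4, 2): H = diag(18, 72).
Both eigenvalues are positive, so H is positive definite: a local minimum.

local minimum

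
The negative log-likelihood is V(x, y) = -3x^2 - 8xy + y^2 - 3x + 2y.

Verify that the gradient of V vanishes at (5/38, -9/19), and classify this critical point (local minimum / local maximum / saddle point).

saddle point

∇V = (-6x - 8y - 3, -8x + 2y + 2); substituting (5/38, -9/19) gives ∇V = (0, 0), so (5/38, -9/19) is indeed a critical point.
The Hessian of V is constant: H = [[-6, -8], [-8, 2]].
det(H) = (-6)·2 − (-8)² = -76.
Since det(H) < 0, H is indefinite and the critical point is a saddle point.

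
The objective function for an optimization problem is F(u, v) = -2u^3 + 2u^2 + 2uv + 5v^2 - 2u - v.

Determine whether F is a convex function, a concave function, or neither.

The term -2u^3 is cubic, so the Hessian is not constant.
∂²F/∂u² = -12u + 4, which takes both signs as u varies (negative for sufficiently large u). A diagonal entry of the Hessian changing sign means the Hessian is neither positive- nor negative-semidefinite on all of R^2.

neither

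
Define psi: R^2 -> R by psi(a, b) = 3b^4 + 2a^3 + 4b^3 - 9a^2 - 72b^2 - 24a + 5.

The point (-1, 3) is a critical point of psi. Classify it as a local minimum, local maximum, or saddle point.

The mixed partial ∂²psi/∂a∂b is 0, so the Hessian at any point is diag(psi_aa, psi_bb) = diag(6(2a - 3), 12(3b^2 + 2b - 12)).
At (-1, 3): H = diag(-30, 252).
The eigenvalues have opposite signs, so H is indefinite: a saddle point.

saddle point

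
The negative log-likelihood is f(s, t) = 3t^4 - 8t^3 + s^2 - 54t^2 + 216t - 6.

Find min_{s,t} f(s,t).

-681

f(s,t) separates as P(s) + Q(t) − 6, so its minimum is min P + min Q − 6.
P'(s) = 2s vanishes at s ∈ {0}; Q'(t) = 12(t - 3)(t - 2)(t + 3) vanishes at t ∈ {-3, 2, 3}.
Local minima of P (where P''>0): P(0)=0. Local minima of Q: Q(-3)=-675, Q(3)=189.
So the global minimum of f is P(0) + Q(-3) − 6 = 0 − 675 − 6 = -681, attained at (0, -3).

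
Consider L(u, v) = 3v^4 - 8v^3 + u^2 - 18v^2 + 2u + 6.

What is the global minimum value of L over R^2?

L(u,v) separates as P(u) + Q(v) + 6, so its minimum is min P + min Q + 6.
P'(u) = 2u + 2 vanishes at u ∈ {-1}; Q'(v) = 12v(v - 3)(v + 1) vanishes at v ∈ {-1, 0, 3}.
Local minima of P (where P''>0): P(-1)=-1. Local minima of Q: Q(-1)=-7, Q(3)=-135.
So the global minimum of L is P(-1) + Q(3) + 6 = -1 − 135 + 6 = -130, attained at (-1, 3).

-130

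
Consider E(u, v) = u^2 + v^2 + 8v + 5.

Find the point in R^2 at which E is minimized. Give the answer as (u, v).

(0, -4)

E(u,v) separates as P(u) + Q(v) + 5, so its minimum is min P + min Q + 5.
P'(u) = 2u vanishes at u ∈ {0}; Q'(v) = 2v + 8 vanishes at v ∈ {-4}.
Local minima of P (where P''>0): P(0)=0. Local minima of Q: Q(-4)=-16.
So the global minimum of E is P(0) + Q(-4) + 5 = 0 − 16 + 5 = -11, attained at (0, -4).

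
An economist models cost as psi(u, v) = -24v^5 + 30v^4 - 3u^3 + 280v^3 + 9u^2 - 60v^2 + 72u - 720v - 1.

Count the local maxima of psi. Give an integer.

2

psi separates as a function of u plus a function of v, so ∇psi=0 decouples.
∂psi/∂u = -9(u - 4)(u + 2) = 0 at u ∈ {-2, 4}; ∂psi/∂v = -120(v - 3)(v - 1)(v + 1)(v + 2) = 0 at v ∈ {-2, -1, 1, 3}.
The Hessian is diagonal: diag(psi_uu, psi_vv). Second derivatives: psi_uu(-2)=54, psi_uu(4)=-54; psi_vv(-2)=1800, psi_vv(-1)=-960, psi_vv(1)=1440, psi_vv(3)=-4800.
Local maxima occur where both diagonal entries negative: (4, -1), (4, 3). Count: 2.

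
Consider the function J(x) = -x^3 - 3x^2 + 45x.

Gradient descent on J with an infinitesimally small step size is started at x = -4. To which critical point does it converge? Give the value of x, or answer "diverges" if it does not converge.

J'(x) = -3(x - 3)(x + 5), so J'(-4) = 21.
Gradient descent moves in the -J' direction, i.e. x is decreasing.
The nearest critical point in that direction is x = -5, where J'' = 24 > 0 (a local minimum). The iterate converges there.

-5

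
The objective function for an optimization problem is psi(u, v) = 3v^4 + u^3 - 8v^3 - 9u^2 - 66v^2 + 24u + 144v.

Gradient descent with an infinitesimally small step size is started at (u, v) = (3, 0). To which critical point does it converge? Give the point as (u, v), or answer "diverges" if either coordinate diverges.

(4, -3)

psi is separable, so gradient descent decouples: u follows -∂psi/∂u, v follows -∂psi/∂v.
∂psi/∂u = 3(u - 4)(u - 2); at u=3 this is -3, so u increases.
∂psi/∂v = 12(v - 4)(v - 1)(v + 3); at v=0 this is 144, so v decreases.
u converges to its nearest critical value 4 (a local min of the u-part); v converges to -3. The iterate converges to (4, -3).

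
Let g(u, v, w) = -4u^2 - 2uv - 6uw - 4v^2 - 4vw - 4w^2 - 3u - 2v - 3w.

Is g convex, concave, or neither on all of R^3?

concave

g is quadratic, so its Hessian is the constant matrix H = [[-8, -2, -6], [-2, -8, -4], [-6, -4, -8]].
Leading principal minors: -8, 60, -160.
Signs alternate −, +, − ⇒ H ≺ 0 ⇒ concave.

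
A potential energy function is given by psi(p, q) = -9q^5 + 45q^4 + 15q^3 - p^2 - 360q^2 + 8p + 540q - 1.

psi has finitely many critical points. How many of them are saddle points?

psi separates as a function of p plus a function of q, so ∇psi=0 decouples.
∂psi/∂p = -2(p - 4) = 0 at p ∈ {4}; ∂psi/∂q = -45(q - 3)(q - 2)(q - 1)(q + 2) = 0 at q ∈ {-2, 1, 2, 3}.
The Hessian is diagonal: diag(psi_pp, psi_qq). Second derivatives: psi_pp(4)=-2; psi_qq(-2)=2700, psi_qq(1)=-270, psi_qq(2)=180, psi_qq(3)=-450.
Saddle points occur where the two diagonal entries have opposite signs: (4, -2), (4, 2). Count: 2.

2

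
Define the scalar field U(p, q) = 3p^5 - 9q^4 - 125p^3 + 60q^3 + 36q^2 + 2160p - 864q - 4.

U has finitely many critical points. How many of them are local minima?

2

U separates as a function of p plus a function of q, so ∇U=0 decouples.
∂U/∂p = 15(p - 4)(p - 3)(p + 3)(p + 4) = 0 at p ∈ {-4, -3, 3, 4}; ∂U/∂q = -36(q - 4)(q - 3)(q + 2) = 0 at q ∈ {-2, 3, 4}.
The Hessian is diagonal: diag(U_pp, U_qq). Second derivatives: U_pp(-4)=-840, U_pp(-3)=630, U_pp(3)=-630, U_pp(4)=840; U_qq(-2)=-1080, U_qq(3)=180, U_qq(4)=-216.
Local minima occur where both diagonal entries positive: (-3, 3), (4, 3). Count: 2.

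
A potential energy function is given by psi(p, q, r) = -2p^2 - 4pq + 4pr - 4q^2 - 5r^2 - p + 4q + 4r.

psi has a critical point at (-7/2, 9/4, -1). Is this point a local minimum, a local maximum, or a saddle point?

local maximum

The Hessian is constant: H = [[-4, -4, 4], [-4, -8, 0], [4, 0, -10]].
Leading principal minors: Δ₁ = -4, Δ₂ = 16, Δ₃ = -32.
The minors alternate sign starting negative (−, +, −), so H is negative definite: a local maximum.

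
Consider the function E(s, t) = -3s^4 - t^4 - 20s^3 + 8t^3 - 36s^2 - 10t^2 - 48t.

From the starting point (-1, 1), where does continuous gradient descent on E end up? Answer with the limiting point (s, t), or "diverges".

E is separable, so gradient descent decouples: s follows -∂E/∂s, t follows -∂E/∂t.
∂E/∂s = -12s(s + 2)(s + 3); at s=-1 this is 24, so s decreases.
∂E/∂t = -4(t - 4)(t - 3)(t + 1); at t=1 this is -48, so t increases.
s converges to its nearest critical value -2 (a local min of the s-part); t converges to 3. The iterate converges to (-2, 3).

(-2, 3)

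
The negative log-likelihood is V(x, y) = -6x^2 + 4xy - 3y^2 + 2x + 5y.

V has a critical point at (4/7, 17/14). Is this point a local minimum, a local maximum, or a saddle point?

local maximum

The Hessian of V is constant: H = [[-12, 4], [4, -6]].
det(H) = (-12)·(-6) − 4² = 56.
det(H) > 0 and tr(H) = -18 < 0, so H is negative definite and the point is a local maximum.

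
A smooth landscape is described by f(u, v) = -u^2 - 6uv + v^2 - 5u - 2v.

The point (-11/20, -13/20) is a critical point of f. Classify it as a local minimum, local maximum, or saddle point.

The Hessian of f is constant: H = [[-2, -6], [-6, 2]].
det(H) = (-2)·2 − (-6)² = -40.
Since det(H) < 0, H is indefinite and the critical point is a saddle point.

saddle point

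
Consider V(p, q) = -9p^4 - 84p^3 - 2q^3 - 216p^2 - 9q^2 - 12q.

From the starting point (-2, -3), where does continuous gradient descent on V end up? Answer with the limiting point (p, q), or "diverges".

V is separable, so gradient descent decouples: p follows -∂V/∂p, q follows -∂V/∂q.
∂V/∂p = -36p(p + 3)(p + 4); at p=-2 this is 144, so p decreases.
∂V/∂q = -6(q + 1)(q + 2); at q=-3 this is -12, so q increases.
p converges to its nearest critical value -3 (a local min of the p-part); q converges to -2. The iterate converges to (-3, -2).

(-3, -2)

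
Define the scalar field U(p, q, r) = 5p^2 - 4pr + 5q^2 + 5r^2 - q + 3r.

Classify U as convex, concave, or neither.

U is quadratic, so its Hessian is the constant matrix H = [[10, 0, -4], [0, 10, 0], [-4, 0, 10]].
Leading principal minors: 10, 100, 840.
All positive ⇒ H ≻ 0 ⇒ convex.

convex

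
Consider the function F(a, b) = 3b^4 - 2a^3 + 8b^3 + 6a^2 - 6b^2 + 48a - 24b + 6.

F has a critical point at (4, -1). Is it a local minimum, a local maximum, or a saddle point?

The mixed partial ∂²F/∂a∂b is 0, so the Hessian at any point is diag(F_aa, F_bb) = diag(12(-a + 1), 12(3b^2 + 4b - 1)).
At (4, -1): H = diag(-36, -24).
Both eigenvalues are negative, so H is negative definite: a local maximum.

local maximum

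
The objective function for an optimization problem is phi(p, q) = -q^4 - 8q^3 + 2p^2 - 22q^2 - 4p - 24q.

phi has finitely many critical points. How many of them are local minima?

phi separates as a function of p plus a function of q, so ∇phi=0 decouples.
∂phi/∂p = 4(p - 1) = 0 at p ∈ {1}; ∂phi/∂q = -4(q + 1)(q + 2)(q + 3) = 0 at q ∈ {-3, -2, -1}.
The Hessian is diagonal: diag(phi_pp, phi_qq). Second derivatives: phi_pp(1)=4; phi_qq(-3)=-8, phi_qq(-2)=4, phi_qq(-1)=-8.
Local minima occur where both diagonal entries positive: (1, -2). Count: 1.

1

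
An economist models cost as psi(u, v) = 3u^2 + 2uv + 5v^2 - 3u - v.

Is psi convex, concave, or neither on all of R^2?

psi is quadratic, so its Hessian is the constant matrix H = [[6, 2], [2, 10]].
det(H) = 56, tr(H) = 16.
det(H) > 0 and tr(H) > 0, so H is positive definite everywhere: convex.

convex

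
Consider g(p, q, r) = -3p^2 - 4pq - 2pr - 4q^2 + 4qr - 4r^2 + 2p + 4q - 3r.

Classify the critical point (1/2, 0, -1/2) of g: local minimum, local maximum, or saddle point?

local maximum

The Hessian is constant: H = [[-6, -4, -2], [-4, -8, 4], [-2, 4, -8]].
Leading principal minors: Δ₁ = -6, Δ₂ = 32, Δ₃ = -64.
The minors alternate sign starting negative (−, +, −), so H is negative definite: a local maximum.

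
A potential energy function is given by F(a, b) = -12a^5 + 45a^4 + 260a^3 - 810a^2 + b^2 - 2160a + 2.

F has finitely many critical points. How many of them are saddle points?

2

F separates as a function of a plus a function of b, so ∇F=0 decouples.
∂F/∂a = -60(a - 4)(a - 3)(a + 1)(a + 3) = 0 at a ∈ {-3, -1, 3, 4}; ∂F/∂b = 2b = 0 at b ∈ {0}.
The Hessian is diagonal: diag(F_aa, F_bb). Second derivatives: F_aa(-3)=5040, F_aa(-1)=-2400, F_aa(3)=1440, F_aa(4)=-2100; F_bb(0)=2.
Saddle points occur where the two diagonal entries have opposite signs: (-1, 0), (4, 0). Count: 2.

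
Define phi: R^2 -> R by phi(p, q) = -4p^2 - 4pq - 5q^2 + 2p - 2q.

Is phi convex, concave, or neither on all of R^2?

concave

phi is quadratic, so its Hessian is the constant matrix H = [[-8, -4], [-4, -10]].
det(H) = 64, tr(H) = -18.
det(H) > 0 and tr(H) < 0, so H is negative definite everywhere: concave.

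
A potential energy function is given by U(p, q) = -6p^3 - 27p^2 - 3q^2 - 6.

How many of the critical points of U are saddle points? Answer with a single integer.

U separates as a function of p plus a function of q, so ∇U=0 decouples.
∂U/∂p = -18p(p + 3) = 0 at p ∈ {-3, 0}; ∂U/∂q = -6q = 0 at q ∈ {0}.
The Hessian is diagonal: diag(U_pp, U_qq). Second derivatives: U_pp(-3)=54, U_pp(0)=-54; U_qq(0)=-6.
Saddle points occur where the two diagonal entries have opposite signs: (-3, 0). Count: 1.

1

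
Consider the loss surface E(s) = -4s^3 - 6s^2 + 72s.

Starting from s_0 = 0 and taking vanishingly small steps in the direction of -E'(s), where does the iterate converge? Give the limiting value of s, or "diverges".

E'(s) = -12(s - 2)(s + 3), so E'(0) = 72.
Gradient descent moves in the -E' direction, i.e. s is decreasing.
The nearest critical point in that direction is s = -3, where E'' = 60 > 0 (a local minimum). The iterate converges there.

-3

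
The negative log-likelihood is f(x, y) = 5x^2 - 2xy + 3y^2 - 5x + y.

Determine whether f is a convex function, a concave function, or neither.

convex

f is quadratic, so its Hessian is the constant matrix H = [[10, -2], [-2, 6]].
det(H) = 56, tr(H) = 16.
det(H) > 0 and tr(H) > 0, so H is positive definite everywhere: convex.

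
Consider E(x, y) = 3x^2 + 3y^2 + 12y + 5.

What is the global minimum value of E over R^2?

-7

E(x,y) separates as P(x) + Q(y) + 5, so its minimum is min P + min Q + 5.
P'(x) = 6x vanishes at x ∈ {0}; Q'(y) = 6y + 12 vanishes at y ∈ {-2}.
Local minima of P (where P''>0): P(0)=0. Local minima of Q: Q(-2)=-12.
So the global minimum of E is P(0) + Q(-2) + 5 = 0 − 12 + 5 = -7, attained at (0, -2).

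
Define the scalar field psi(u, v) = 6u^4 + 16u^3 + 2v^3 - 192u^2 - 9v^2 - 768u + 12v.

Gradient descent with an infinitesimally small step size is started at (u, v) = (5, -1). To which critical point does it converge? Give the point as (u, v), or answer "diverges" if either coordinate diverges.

diverges

psi is separable, so gradient descent decouples: u follows -∂psi/∂u, v follows -∂psi/∂v.
∂psi/∂u = 24(u - 4)(u + 2)(u + 4); at u=5 this is 1512, so u decreases.
∂psi/∂v = 6(v - 2)(v - 1); at v=-1 this is 36, so v decreases.
The v-coordinate has no critical point in that direction and runs off to infinity.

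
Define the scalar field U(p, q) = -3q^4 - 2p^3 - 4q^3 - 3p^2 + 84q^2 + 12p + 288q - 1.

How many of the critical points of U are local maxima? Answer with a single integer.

2

U separates as a function of p plus a function of q, so ∇U=0 decouples.
∂U/∂p = -6(p - 1)(p + 2) = 0 at p ∈ {-2, 1}; ∂U/∂q = -12(q - 4)(q + 2)(q + 3) = 0 at q ∈ {-3, -2, 4}.
The Hessian is diagonal: diag(U_pp, U_qq). Second derivatives: U_pp(-2)=18, U_pp(1)=-18; U_qq(-3)=-84, U_qq(-2)=72, U_qq(4)=-504.
Local maxima occur where both diagonal entries negative: (1, -3), (1, 4). Count: 2.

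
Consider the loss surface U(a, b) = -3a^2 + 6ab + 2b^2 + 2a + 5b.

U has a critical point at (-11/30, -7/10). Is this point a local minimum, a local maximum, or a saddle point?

The Hessian of U is constant: H = [[-6, 6], [6, 4]].
det(H) = (-6)·4 − 6² = -60.
Since det(H) < 0, H is indefinite and the critical point is a saddle point.

saddle point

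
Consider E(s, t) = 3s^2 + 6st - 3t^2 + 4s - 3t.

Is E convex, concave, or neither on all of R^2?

E is quadratic, so its Hessian is the constant matrix H = [[6, 6], [6, -6]].
det(H) = -72, tr(H) = 0.
det(H) < 0, so H is indefinite: neither convex nor concave.

neither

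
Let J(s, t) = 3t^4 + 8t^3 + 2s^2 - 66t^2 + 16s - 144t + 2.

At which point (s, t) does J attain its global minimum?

J(s,t) separates as P(s) + Q(t) + 2, so its minimum is min P + min Q + 2.
P'(s) = 4s + 16 vanishes at s ∈ {-4}; Q'(t) = 12(t - 3)(t + 1)(t + 4) vanishes at t ∈ {-4, -1, 3}.
Local minima of P (where P''>0): P(-4)=-32. Local minima of Q: Q(-4)=-224, Q(3)=-567.
So the global minimum of J is P(-4) + Q(3) + 2 = -32 − 567 + 2 = -597, attained at (-4, 3).

(-4, 3)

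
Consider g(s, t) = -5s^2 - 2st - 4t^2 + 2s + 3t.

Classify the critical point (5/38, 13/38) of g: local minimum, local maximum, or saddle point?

The Hessian of g is constant: H = [[-10, -2], [-2, -8]].
det(H) = (-10)·(-8) − (-2)² = 76.
det(H) > 0 and tr(H) = -18 < 0, so H is negative definite and the point is a local maximum.

local maximum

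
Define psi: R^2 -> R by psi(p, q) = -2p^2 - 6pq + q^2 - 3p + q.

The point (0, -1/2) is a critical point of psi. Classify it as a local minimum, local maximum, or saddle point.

saddle point

The Hessian of psi is constant: H = [[-4, -6], [-6, 2]].
det(H) = (-4)·2 − (-6)² = -44.
Since det(H) < 0, H is indefinite and the critical point is a saddle point.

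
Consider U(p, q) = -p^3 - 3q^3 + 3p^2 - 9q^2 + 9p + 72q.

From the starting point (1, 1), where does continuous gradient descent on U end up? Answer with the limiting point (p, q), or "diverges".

U is separable, so gradient descent decouples: p follows -∂U/∂p, q follows -∂U/∂q.
∂U/∂p = -3(p - 3)(p + 1); at p=1 this is 12, so p decreases.
∂U/∂q = -9(q - 2)(q + 4); at q=1 this is 45, so q decreases.
p converges to its nearest critical value -1 (a local min of the p-part); q converges to -4. The iterate converges to (-1, -4).

(-1, -4)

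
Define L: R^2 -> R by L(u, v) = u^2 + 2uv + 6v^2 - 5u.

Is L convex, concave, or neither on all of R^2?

L is quadratic, so its Hessian is the constant matrix H = [[2, 2], [2, 12]].
det(H) = 20, tr(H) = 14.
det(H) > 0 and tr(H) > 0, so H is positive definite everywhere: convex.

convex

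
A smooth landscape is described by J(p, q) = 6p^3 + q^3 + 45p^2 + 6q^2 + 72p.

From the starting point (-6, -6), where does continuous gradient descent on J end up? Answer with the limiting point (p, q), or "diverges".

diverges

J is separable, so gradient descent decouples: p follows -∂J/∂p, q follows -∂J/∂q.
∂J/∂p = 18(p + 1)(p + 4); at p=-6 this is 180, so p decreases.
∂J/∂q = 3q(q + 4); at q=-6 this is 36, so q decreases.
The p-coordinate has no critical point in that direction and runs off to infinity.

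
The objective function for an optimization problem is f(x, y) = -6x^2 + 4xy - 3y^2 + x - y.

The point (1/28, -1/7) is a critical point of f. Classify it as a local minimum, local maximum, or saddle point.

The Hessian of f is constant: H = [[-12, 4], [4, -6]].
det(H) = (-12)·(-6) − 4² = 56.
det(H) > 0 and tr(H) = -18 < 0, so H is negative definite and the point is a local maximum.

local maximum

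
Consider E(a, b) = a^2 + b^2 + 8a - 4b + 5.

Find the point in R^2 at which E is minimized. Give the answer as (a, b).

E(a,b) separates as P(a) + Q(b) + 5, so its minimum is min P + min Q + 5.
P'(a) = 2a + 8 vanishes at a ∈ {-4}; Q'(b) = 2b - 4 vanishes at b ∈ {2}.
Local minima of P (where P''>0): P(-4)=-16. Local minima of Q: Q(2)=-4.
So the global minimum of E is P(-4) + Q(2) + 5 = -16 − 4 + 5 = -15, attained at (-4, 2).

(-4, 2)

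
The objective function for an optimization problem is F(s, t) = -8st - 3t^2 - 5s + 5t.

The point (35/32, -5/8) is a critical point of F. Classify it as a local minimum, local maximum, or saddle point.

The Hessian of F is constant: H = [[0, -8], [-8, -6]].
det(H) = 0·(-6) − (-8)² = -64.
Since det(H) < 0, H is indefinite and the critical point is a saddle point.

saddle point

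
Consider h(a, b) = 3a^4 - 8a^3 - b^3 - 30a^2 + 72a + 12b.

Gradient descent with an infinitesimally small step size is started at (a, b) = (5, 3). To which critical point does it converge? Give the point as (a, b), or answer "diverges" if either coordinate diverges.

diverges

h is separable, so gradient descent decouples: a follows -∂h/∂a, b follows -∂h/∂b.
∂h/∂a = 12(a - 3)(a - 1)(a + 2); at a=5 this is 672, so a decreases.
∂h/∂b = -3(b - 2)(b + 2); at b=3 this is -15, so b increases.
The b-coordinate has no critical point in that direction and runs off to infinity.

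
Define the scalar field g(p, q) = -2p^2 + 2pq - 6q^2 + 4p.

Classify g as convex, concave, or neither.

concave

g is quadratic, so its Hessian is the constant matrix H = [[-4, 2], [2, -12]].
det(H) = 44, tr(H) = -16.
det(H) > 0 and tr(H) < 0, so H is negative definite everywhere: concave.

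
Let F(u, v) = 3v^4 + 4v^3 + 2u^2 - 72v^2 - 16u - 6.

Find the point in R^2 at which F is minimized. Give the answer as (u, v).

F(u,v) separates as P(u) + Q(v) − 6, so its minimum is min P + min Q − 6.
P'(u) = 4u - 16 vanishes at u ∈ {4}; Q'(v) = 12v(v - 3)(v + 4) vanishes at v ∈ {-4, 0, 3}.
Local minima of P (where P''>0): P(4)=-32. Local minima of Q: Q(-4)=-640, Q(3)=-297.
So the global minimum of F is P(4) + Q(-4) − 6 = -32 − 640 − 6 = -678, attained at (4, -4).

(4, -4)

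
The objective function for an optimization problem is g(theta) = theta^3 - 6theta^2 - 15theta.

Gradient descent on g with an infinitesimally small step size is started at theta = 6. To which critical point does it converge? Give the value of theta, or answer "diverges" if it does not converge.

5

g'(theta) = 3(theta - 5)(theta + 1), so g'(6) = 21.
Gradient descent moves in the -g' direction, i.e. theta is decreasing.
The nearest critical point in that direction is theta = 5, where g'' = 18 > 0 (a local minimum). The iterate converges there.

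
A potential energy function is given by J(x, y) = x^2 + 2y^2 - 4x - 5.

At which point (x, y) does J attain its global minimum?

(2, 0)

J(x,y) separates as P(x) + Q(y) − 5, so its minimum is min P + min Q − 5.
P'(x) = 2x - 4 vanishes at x ∈ {2}; Q'(y) = 4y vanishes at y ∈ {0}.
Local minima of P (where P''>0): P(2)=-4. Local minima of Q: Q(0)=0.
So the global minimum of J is P(2) + Q(0) − 5 = -4 + 0 − 5 = -9, attained at (2, 0).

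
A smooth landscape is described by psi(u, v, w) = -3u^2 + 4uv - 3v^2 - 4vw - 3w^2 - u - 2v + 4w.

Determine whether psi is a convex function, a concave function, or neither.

psi is quadratic, so its Hessian is the constant matrix H = [[-6, 4, 0], [4, -6, -4], [0, -4, -6]].
Leading principal minors: -6, 20, -24.
Signs alternate −, +, − ⇒ H ≺ 0 ⇒ concave.

concave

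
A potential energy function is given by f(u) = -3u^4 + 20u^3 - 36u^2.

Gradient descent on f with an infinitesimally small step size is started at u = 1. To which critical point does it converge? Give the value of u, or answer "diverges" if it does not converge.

f'(u) = -12u(u - 3)(u - 2), so f'(1) = -24.
Gradient descent moves in the -f' direction, i.e. u is increasing.
The nearest critical point in that direction is u = 2, where f'' = 24 > 0 (a local minimum). The iterate converges there.

2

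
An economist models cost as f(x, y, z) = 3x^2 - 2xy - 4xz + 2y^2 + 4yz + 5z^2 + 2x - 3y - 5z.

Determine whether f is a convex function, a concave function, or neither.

convex

f is quadratic, so its Hessian is the constant matrix H = [[6, -2, -4], [-2, 4, 4], [-4, 4, 10]].
Leading principal minors: 6, 20, 104.
All positive ⇒ H ≻ 0 ⇒ convex.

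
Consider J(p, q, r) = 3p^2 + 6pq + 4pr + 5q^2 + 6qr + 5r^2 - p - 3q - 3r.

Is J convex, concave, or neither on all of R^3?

J is quadratic, so its Hessian is the constant matrix H = [[6, 6, 4], [6, 10, 6], [4, 6, 10]].
Leading principal minors: 6, 24, 152.
All positive ⇒ H ≻ 0 ⇒ convex.

convex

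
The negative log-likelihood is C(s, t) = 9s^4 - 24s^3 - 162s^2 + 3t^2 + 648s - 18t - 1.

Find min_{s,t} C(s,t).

C(s,t) separates as P(s) + Q(t) − 1, so its minimum is min P + min Q − 1.
P'(s) = 36(s - 3)(s - 2)(s + 3) vanishes at s ∈ {-3, 2, 3}; Q'(t) = 6(t - 3) vanishes at t ∈ {3}.
Local minima of P (where P''>0): P(-3)=-2025, P(3)=567. Local minima of Q: Q(3)=-27.
So the global minimum of C is P(-3) + Q(3) − 1 = -2025 − 27 − 1 = -2053, attained at (-3, 3).

-2053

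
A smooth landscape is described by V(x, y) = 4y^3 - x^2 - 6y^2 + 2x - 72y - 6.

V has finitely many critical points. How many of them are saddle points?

1

V separates as a function of x plus a function of y, so ∇V=0 decouples.
∂V/∂x = -2(x - 1) = 0 at x ∈ {1}; ∂V/∂y = 12(y - 3)(y + 2) = 0 at y ∈ {-2, 3}.
The Hessian is diagonal: diag(V_xx, V_yy). Second derivatives: V_xx(1)=-2; V_yy(-2)=-60, V_yy(3)=60.
Saddle points occur where the two diagonal entries have opposite signs: (1, 3). Count: 1.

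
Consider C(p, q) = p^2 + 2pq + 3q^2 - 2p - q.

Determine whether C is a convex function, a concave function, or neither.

convex

C is quadratic, so its Hessian is the constant matrix H = [[2, 2], [2, 6]].
det(H) = 8, tr(H) = 8.
det(H) > 0 and tr(H) > 0, so H is positive definite everywhere: convex.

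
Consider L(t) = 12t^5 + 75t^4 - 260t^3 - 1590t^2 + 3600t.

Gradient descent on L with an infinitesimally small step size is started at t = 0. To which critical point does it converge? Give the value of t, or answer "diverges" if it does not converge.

L'(t) = 60(t - 3)(t - 1)(t + 4)(t + 5), so L'(0) = 3600.
Gradient descent moves in the -L' direction, i.e. t is decreasing.
The nearest critical point in that direction is t = -4, where L'' = 2100 > 0 (a local minimum). The iterate converges there.

-4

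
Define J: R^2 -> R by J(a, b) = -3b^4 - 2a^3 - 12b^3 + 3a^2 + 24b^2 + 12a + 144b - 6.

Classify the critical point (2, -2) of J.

saddle point

The mixed partial ∂²J/∂a∂b is 0, so the Hessian at any point is diag(J_aa, J_bb) = diag(6(-2a + 1), 12(-3b^2 - 6b + 4)).
At (2, -2): H = diag(-18, 48).
The eigenvalues have opposite signs, so H is indefinite: a saddle point.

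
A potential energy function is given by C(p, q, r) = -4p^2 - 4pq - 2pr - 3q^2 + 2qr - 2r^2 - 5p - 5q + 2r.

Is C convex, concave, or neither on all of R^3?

C is quadratic, so its Hessian is the constant matrix H = [[-8, -4, -2], [-4, -6, 2], [-2, 2, -4]].
Leading principal minors: -8, 32, -40.
Signs alternate −, +, − ⇒ H ≺ 0 ⇒ concave.

concave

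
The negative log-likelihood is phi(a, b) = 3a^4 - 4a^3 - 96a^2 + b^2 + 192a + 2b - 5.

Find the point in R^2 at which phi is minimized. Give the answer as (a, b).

phi(a,b) separates as P(a) + Q(b) − 5, so its minimum is min P + min Q − 5.
P'(a) = 12(a - 4)(a - 1)(a + 4) vanishes at a ∈ {-4, 1, 4}; Q'(b) = 2b + 2 vanishes at b ∈ {-1}.
Local minima of P (where P''>0): P(-4)=-1280, P(4)=-256. Local minima of Q: Q(-1)=-1.
So the global minimum of phi is P(-4) + Q(-1) − 5 = -1280 − 1 − 5 = -1286, attained at (-4, -1).

(-4, -1)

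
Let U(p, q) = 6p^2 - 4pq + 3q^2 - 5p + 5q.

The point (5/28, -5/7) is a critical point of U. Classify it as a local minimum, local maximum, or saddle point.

The Hessian of U is constant: H = [[12, -4], [-4, 6]].
det(H) = 12·6 − (-4)² = 56.
det(H) > 0 and tr(H) = 18 > 0, so H is positive definite and the point is a local minimum.

local minimum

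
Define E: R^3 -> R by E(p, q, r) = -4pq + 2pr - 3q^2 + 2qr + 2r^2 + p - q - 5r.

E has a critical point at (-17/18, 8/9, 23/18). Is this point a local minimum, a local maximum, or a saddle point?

The Hessian is constant: H = [[0, -4, 2], [-4, -6, 2], [2, 2, 4]].
Leading principal minors: Δ₁ = 0, Δ₂ = -16, Δ₃ = -72.
The minors fit neither the all-positive nor the alternating-sign pattern, so H is indefinite: a saddle point.

saddle point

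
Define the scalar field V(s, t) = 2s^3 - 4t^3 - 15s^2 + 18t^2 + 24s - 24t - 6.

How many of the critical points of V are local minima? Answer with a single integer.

V separates as a function of s plus a function of t, so ∇V=0 decouples.
∂V/∂s = 6(s - 4)(s - 1) = 0 at s ∈ {1, 4}; ∂V/∂t = -12(t - 2)(t - 1) = 0 at t ∈ {1, 2}.
The Hessian is diagonal: diag(V_ss, V_tt). Second derivatives: V_ss(1)=-18, V_ss(4)=18; V_tt(1)=12, V_tt(2)=-12.
Local minima occur where both diagonal entries positive: (4, 1). Count: 1.

1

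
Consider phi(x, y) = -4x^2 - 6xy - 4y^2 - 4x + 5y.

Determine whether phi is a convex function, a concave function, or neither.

concave

phi is quadratic, so its Hessian is the constant matrix H = [[-8, -6], [-6, -8]].
det(H) = 28, tr(H) = -16.
det(H) > 0 and tr(H) < 0, so H is negative definite everywhere: concave.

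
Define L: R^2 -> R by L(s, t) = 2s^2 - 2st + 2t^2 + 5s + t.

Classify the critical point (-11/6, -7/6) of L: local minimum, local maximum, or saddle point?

The Hessian of L is constant: H = [[4, -2], [-2, 4]].
det(H) = 4·4 − (-2)² = 12.
det(H) > 0 and tr(H) = 8 > 0, so H is positive definite and the point is a local minimum.

local minimum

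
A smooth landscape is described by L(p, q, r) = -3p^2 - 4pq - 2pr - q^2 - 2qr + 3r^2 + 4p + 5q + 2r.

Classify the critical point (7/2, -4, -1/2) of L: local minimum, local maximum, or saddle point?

The Hessian is constant: H = [[-6, -4, -2], [-4, -2, -2], [-2, -2, 6]].
Leading principal minors: Δ₁ = -6, Δ₂ = -4, Δ₃ = -24.
The minors fit neither the all-positive nor the alternating-sign pattern, so H is indefinite: a saddle point.

saddle point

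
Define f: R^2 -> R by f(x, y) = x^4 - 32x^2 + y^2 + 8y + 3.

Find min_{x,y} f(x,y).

f(x,y) separates as P(x) + Q(y) + 3, so its minimum is min P + min Q + 3.
P'(x) = 4x(x - 4)(x + 4) vanishes at x ∈ {-4, 0, 4}; Q'(y) = 2y + 8 vanishes at y ∈ {-4}.
Local minima of P (where P''>0): P(-4)=-256, P(4)=-256. Local minima of Q: Q(-4)=-16.
So the global minimum of f is P(-4) + Q(-4) + 3 = -256 − 16 + 3 = -269, attained at (-4, -4).

-269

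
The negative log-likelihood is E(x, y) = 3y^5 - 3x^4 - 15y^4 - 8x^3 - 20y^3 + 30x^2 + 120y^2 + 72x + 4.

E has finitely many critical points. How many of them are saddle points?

6

E separates as a function of x plus a function of y, so ∇E=0 decouples.
∂E/∂x = -12(x - 2)(x + 1)(x + 3) = 0 at x ∈ {-3, -1, 2}; ∂E/∂y = 15y(y - 4)(y - 2)(y + 2) = 0 at y ∈ {-2, 0, 2, 4}.
The Hessian is diagonal: diag(E_xx, E_yy). Second derivatives: E_xx(-3)=-120, E_xx(-1)=72, E_xx(2)=-180; E_yy(-2)=-720, E_yy(0)=240, E_yy(2)=-240, E_yy(4)=720.
Saddle points occur where the two diagonal entries have opposite signs: (-3, 0), (-3, 4), (-1, -2), (-1, 2), (2, 0), (2, 4). Count: 6.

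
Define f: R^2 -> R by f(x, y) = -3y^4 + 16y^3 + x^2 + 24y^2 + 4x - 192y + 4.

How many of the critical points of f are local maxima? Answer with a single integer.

f separates as a function of x plus a function of y, so ∇f=0 decouples.
∂f/∂x = 2(x + 2) = 0 at x ∈ {-2}; ∂f/∂y = -12(y - 4)(y - 2)(y + 2) = 0 at y ∈ {-2, 2, 4}.
The Hessian is diagonal: diag(f_xx, f_yy). Second derivatives: f_xx(-2)=2; f_yy(-2)=-288, f_yy(2)=96, f_yy(4)=-144.
Local maxima occur where both diagonal entries negative: none. Count: 0.

0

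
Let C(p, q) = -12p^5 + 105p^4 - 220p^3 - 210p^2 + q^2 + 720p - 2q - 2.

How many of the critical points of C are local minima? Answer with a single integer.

2

C separates as a function of p plus a function of q, so ∇C=0 decouples.
∂C/∂p = -60(p - 4)(p - 3)(p - 1)(p + 1) = 0 at p ∈ {-1, 1, 3, 4}; ∂C/∂q = 2(q - 1) = 0 at q ∈ {1}.
The Hessian is diagonal: diag(C_pp, C_qq). Second derivatives: C_pp(-1)=2400, C_pp(1)=-720, C_pp(3)=480, C_pp(4)=-900; C_qq(1)=2.
Local minima occur where both diagonal entries positive: (-1, 1), (3, 1). Count: 2.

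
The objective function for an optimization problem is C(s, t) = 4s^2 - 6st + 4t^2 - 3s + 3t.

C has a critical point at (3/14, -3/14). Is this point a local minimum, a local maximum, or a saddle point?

local minimum

The Hessian of C is constant: H = [[8, -6], [-6, 8]].
det(H) = 8·8 − (-6)² = 28.
det(H) > 0 and tr(H) = 16 > 0, so H is positive definite and the point is a local minimum.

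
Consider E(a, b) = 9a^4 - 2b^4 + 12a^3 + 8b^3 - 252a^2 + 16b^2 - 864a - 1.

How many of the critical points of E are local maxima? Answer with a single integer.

2

E separates as a function of a plus a function of b, so ∇E=0 decouples.
∂E/∂a = 36(a - 4)(a + 2)(a + 3) = 0 at a ∈ {-3, -2, 4}; ∂E/∂b = -8b(b - 4)(b + 1) = 0 at b ∈ {-1, 0, 4}.
The Hessian is diagonal: diag(E_aa, E_bb). Second derivatives: E_aa(-3)=252, E_aa(-2)=-216, E_aa(4)=1512; E_bb(-1)=-40, E_bb(0)=32, E_bb(4)=-160.
Local maxima occur where both diagonal entries negative: (-2, -1), (-2, 4). Count: 2.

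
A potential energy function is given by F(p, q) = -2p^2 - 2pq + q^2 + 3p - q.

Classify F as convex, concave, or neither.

neither

F is quadratic, so its Hessian is the constant matrix H = [[-4, -2], [-2, 2]].
det(H) = -12, tr(H) = -2.
det(H) < 0, so H is indefinite: neither convex nor concave.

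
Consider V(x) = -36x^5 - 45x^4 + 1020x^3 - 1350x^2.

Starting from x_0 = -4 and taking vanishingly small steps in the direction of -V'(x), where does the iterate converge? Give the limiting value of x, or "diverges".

V'(x) = -180x(x - 3)(x - 1)(x + 5), so V'(-4) = 25200.
Gradient descent moves in the -V' direction, i.e. x is decreasing.
The nearest critical point in that direction is x = -5, where V'' = 43200 > 0 (a local minimum). The iterate converges there.

-5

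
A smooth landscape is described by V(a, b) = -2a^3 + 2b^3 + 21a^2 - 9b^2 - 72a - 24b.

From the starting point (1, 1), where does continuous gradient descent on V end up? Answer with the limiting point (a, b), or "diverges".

(3, 4)

V is separable, so gradient descent decouples: a follows -∂V/∂a, b follows -∂V/∂b.
∂V/∂a = -6(a - 4)(a - 3); at a=1 this is -36, so a increases.
∂V/∂b = 6(b - 4)(b + 1); at b=1 this is -36, so b increases.
a converges to its nearest critical value 3 (a local min of the a-part); b converges to 4. The iterate converges to (3, 4).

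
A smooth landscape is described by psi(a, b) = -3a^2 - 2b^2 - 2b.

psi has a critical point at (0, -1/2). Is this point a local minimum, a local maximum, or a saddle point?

local maximum

The Hessian of psi is constant: H = [[-6, 0], [0, -4]].
det(H) = (-6)·(-4) − 0² = 24.
det(H) > 0 and tr(H) = -10 < 0, so H is negative definite and the point is a local maximum.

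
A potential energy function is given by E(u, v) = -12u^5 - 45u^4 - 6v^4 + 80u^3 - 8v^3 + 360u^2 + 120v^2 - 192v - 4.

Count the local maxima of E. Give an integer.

4

E separates as a function of u plus a function of v, so ∇E=0 decouples.
∂E/∂u = -60u(u - 2)(u + 2)(u + 3) = 0 at u ∈ {-3, -2, 0, 2}; ∂E/∂v = -24(v - 2)(v - 1)(v + 4) = 0 at v ∈ {-4, 1, 2}.
The Hessian is diagonal: diag(E_uu, E_vv). Second derivatives: E_uu(-3)=900, E_uu(-2)=-480, E_uu(0)=720, E_uu(2)=-2400; E_vv(-4)=-720, E_vv(1)=120, E_vv(2)=-144.
Local maxima occur where both diagonal entries negative: (-2, -4), (-2, 2), (2, -4), (2, 2). Count: 4.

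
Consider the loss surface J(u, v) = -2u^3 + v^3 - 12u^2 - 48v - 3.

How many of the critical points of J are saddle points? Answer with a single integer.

2

J separates as a function of u plus a function of v, so ∇J=0 decouples.
∂J/∂u = -6u(u + 4) = 0 at u ∈ {-4, 0}; ∂J/∂v = 3(v - 4)(v + 4) = 0 at v ∈ {-4, 4}.
The Hessian is diagonal: diag(J_uu, J_vv). Second derivatives: J_uu(-4)=24, J_uu(0)=-24; J_vv(-4)=-24, J_vv(4)=24.
Saddle points occur where the two diagonal entries have opposite signs: (-4, -4), (0, 4). Count: 2.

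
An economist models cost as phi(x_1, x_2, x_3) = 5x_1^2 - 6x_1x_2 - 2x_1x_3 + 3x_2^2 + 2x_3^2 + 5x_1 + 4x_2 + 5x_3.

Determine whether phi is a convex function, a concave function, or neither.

phi is quadratic, so its Hessian is the constant matrix H = [[10, -6, -2], [-6, 6, 0], [-2, 0, 4]].
Leading principal minors: 10, 24, 72.
All positive ⇒ H ≻ 0 ⇒ convex.

convex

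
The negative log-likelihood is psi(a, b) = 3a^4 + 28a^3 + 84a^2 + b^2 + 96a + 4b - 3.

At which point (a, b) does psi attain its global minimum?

(-4, -2)

psi(a,b) separates as P(a) + Q(b) − 3, so its minimum is min P + min Q − 3.
P'(a) = 12(a + 1)(a + 2)(a + 4) vanishes at a ∈ {-4, -2, -1}; Q'(b) = 2b + 4 vanishes at b ∈ {-2}.
Local minima of P (where P''>0): P(-4)=-64, P(-1)=-37. Local minima of Q: Q(-2)=-4.
So the global minimum of psi is P(-4) + Q(-2) − 3 = -64 − 4 − 3 = -71, attained at (-4, -2).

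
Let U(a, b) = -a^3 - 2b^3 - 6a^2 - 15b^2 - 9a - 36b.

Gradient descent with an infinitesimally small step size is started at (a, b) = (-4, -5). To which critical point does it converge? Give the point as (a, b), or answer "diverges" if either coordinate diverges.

(-3, -3)

U is separable, so gradient descent decouples: a follows -∂U/∂a, b follows -∂U/∂b.
∂U/∂a = -3(a + 1)(a + 3); at a=-4 this is -9, so a increases.
∂U/∂b = -6(b + 2)(b + 3); at b=-5 this is -36, so b increases.
a converges to its nearest critical value -3 (a local min of the a-part); b converges to -3. The iterate converges to (-3, -3).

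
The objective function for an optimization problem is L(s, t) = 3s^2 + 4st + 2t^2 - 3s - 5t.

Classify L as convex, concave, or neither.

convex

L is quadratic, so its Hessian is the constant matrix H = [[6, 4], [4, 4]].
det(H) = 8, tr(H) = 10.
det(H) > 0 and tr(H) > 0, so H is positive definite everywhere: convex.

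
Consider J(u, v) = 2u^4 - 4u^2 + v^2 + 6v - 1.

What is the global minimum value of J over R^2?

-12

J(u,v) separates as P(u) + Q(v) − 1, so its minimum is min P + min Q − 1.
P'(u) = 8u(u - 1)(u + 1) vanishes at u ∈ {-1, 0, 1}; Q'(v) = 2v + 6 vanishes at v ∈ {-3}.
Local minima of P (where P''>0): P(-1)=-2, P(1)=-2. Local minima of Q: Q(-3)=-9.
So the global minimum of J is P(-1) + Q(-3) − 1 = -2 − 9 − 1 = -12, attained at (-1, -3).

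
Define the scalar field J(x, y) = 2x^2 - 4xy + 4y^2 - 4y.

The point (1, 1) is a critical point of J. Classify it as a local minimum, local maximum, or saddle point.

local minimum

The Hessian of J is constant: H = [[4, -4], [-4, 8]].
det(H) = 4·8 − (-4)² = 16.
det(H) > 0 and tr(H) = 12 > 0, so H is positive definite and the point is a local minimum.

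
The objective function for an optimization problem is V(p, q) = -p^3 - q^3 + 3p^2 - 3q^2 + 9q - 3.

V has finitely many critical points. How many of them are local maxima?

V separates as a function of p plus a function of q, so ∇V=0 decouples.
∂V/∂p = -3p(p - 2) = 0 at p ∈ {0, 2}; ∂V/∂q = -3(q - 1)(q + 3) = 0 at q ∈ {-3, 1}.
The Hessian is diagonal: diag(V_pp, V_qq). Second derivatives: V_pp(0)=6, V_pp(2)=-6; V_qq(-3)=12, V_qq(1)=-12.
Local maxima occur where both diagonal entries negative: (2, 1). Count: 1.

1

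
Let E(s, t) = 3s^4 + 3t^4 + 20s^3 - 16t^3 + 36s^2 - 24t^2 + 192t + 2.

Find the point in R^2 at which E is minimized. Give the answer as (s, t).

E(s,t) separates as P(s) + Q(t) + 2, so its minimum is min P + min Q + 2.
P'(s) = 12s(s + 2)(s + 3) vanishes at s ∈ {-3, -2, 0}; Q'(t) = 12(t - 4)(t - 2)(t + 2) vanishes at t ∈ {-2, 2, 4}.
Local minima of P (where P''>0): P(-3)=27, P(0)=0. Local minima of Q: Q(-2)=-304, Q(4)=128.
So the global minimum of E is P(0) + Q(-2) + 2 = 0 − 304 + 2 = -302, attained at (0, -2).

(0, -2)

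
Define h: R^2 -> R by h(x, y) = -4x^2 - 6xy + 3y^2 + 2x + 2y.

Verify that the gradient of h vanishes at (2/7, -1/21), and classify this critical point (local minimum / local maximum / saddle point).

∇h = (-8x - 6y + 2, -6x + 6y + 2); substituting (2/7, -1/21) gives ∇h = (0, 0), so (2/7, -1/21) is indeed a critical point.
The Hessian of h is constant: H = [[-8, -6], [-6, 6]].
det(H) = (-8)·6 − (-6)² = -84.
Since det(H) < 0, H is indefinite and the critical point is a saddle point.

saddle point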